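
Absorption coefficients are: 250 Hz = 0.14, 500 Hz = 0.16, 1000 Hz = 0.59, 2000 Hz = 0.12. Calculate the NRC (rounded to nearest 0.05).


Given values:
  a_250 = 0.14, a_500 = 0.16
  a_1000 = 0.59, a_2000 = 0.12
Formula: NRC = (a250 + a500 + a1000 + a2000) / 4
Sum = 0.14 + 0.16 + 0.59 + 0.12 = 1.01
NRC = 1.01 / 4 = 0.2525
Rounded to nearest 0.05: 0.25

0.25


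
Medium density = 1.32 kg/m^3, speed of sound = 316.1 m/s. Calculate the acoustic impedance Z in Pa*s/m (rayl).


Given values:
  rho = 1.32 kg/m^3
  c = 316.1 m/s
Formula: Z = rho * c
Z = 1.32 * 316.1
Z = 417.25

417.25 rayl


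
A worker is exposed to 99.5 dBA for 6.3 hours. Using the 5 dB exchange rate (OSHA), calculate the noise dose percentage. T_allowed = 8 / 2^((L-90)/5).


Given values:
  L = 99.5 dBA, T = 6.3 hours
Formula: T_allowed = 8 / 2^((L - 90) / 5)
Compute exponent: (99.5 - 90) / 5 = 1.9
Compute 2^(1.9) = 3.732132
T_allowed = 8 / 3.732132 = 2.143547 hours
Dose = (T / T_allowed) * 100
Dose = (6.3 / 2.143547) * 100 = 293.91

293.91 %


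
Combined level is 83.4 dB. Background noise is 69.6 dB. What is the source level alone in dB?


Given values:
  L_total = 83.4 dB, L_bg = 69.6 dB
Formula: L_source = 10 * log10(10^(L_total/10) - 10^(L_bg/10))
Convert to linear:
  10^(83.4/10) = 218776162.395
  10^(69.6/10) = 9120108.3936
Difference: 218776162.395 - 9120108.3936 = 209656054.0014
L_source = 10 * log10(209656054.0014) = 83.22

83.22 dB


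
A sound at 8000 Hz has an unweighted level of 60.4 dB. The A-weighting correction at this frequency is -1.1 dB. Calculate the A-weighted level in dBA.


Given values:
  SPL = 60.4 dB
  A-weighting at 8000 Hz = -1.1 dB
Formula: L_A = SPL + A_weight
L_A = 60.4 + (-1.1)
L_A = 59.3

59.3 dBA


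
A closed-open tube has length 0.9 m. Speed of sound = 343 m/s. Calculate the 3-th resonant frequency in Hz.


Given values:
  Tube type: closed-open, L = 0.9 m, c = 343 m/s, n = 3
Formula: f_n = (2n - 1) * c / (4 * L)
Compute 2n - 1 = 2*3 - 1 = 5
Compute 4 * L = 4 * 0.9 = 3.6
f = 5 * 343 / 3.6
f = 476.39

476.39 Hz


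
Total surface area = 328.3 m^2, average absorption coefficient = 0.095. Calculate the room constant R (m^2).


Given values:
  S = 328.3 m^2, alpha = 0.095
Formula: R = S * alpha / (1 - alpha)
Numerator: 328.3 * 0.095 = 31.1885
Denominator: 1 - 0.095 = 0.905
R = 31.1885 / 0.905 = 34.46

34.46 m^2


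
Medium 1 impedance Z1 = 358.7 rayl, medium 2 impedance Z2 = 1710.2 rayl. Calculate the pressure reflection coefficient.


Given values:
  Z1 = 358.7 rayl, Z2 = 1710.2 rayl
Formula: R = (Z2 - Z1) / (Z2 + Z1)
Numerator: Z2 - Z1 = 1710.2 - 358.7 = 1351.5
Denominator: Z2 + Z1 = 1710.2 + 358.7 = 2068.9
R = 1351.5 / 2068.9 = 0.6532

0.6532


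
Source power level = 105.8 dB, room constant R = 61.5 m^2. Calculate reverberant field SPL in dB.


Given values:
  Lw = 105.8 dB, R = 61.5 m^2
Formula: SPL = Lw + 10 * log10(4 / R)
Compute 4 / R = 4 / 61.5 = 0.065041
Compute 10 * log10(0.065041) = -11.8681
SPL = 105.8 + (-11.8681) = 93.93

93.93 dB


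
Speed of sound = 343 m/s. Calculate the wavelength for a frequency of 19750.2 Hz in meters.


Given values:
  c = 343 m/s, f = 19750.2 Hz
Formula: lambda = c / f
lambda = 343 / 19750.2
lambda = 0.0174

0.0174 m


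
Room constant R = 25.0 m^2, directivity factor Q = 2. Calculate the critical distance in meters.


Given values:
  R = 25.0 m^2, Q = 2
Formula: d_c = 0.141 * sqrt(Q * R)
Compute Q * R = 2 * 25.0 = 50.0
Compute sqrt(50.0) = 7.0711
d_c = 0.141 * 7.0711 = 0.997

0.997 m


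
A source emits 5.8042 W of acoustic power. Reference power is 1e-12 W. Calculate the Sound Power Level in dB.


Given values:
  W = 5.8042 W
  W_ref = 1e-12 W
Formula: SWL = 10 * log10(W / W_ref)
Compute ratio: W / W_ref = 5804200000000
Compute log10: log10(5804200000000) = 12.763742
Multiply: SWL = 10 * 12.763742 = 127.64

127.64 dB


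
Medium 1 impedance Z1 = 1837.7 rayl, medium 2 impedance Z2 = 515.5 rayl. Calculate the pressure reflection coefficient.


Given values:
  Z1 = 1837.7 rayl, Z2 = 515.5 rayl
Formula: R = (Z2 - Z1) / (Z2 + Z1)
Numerator: Z2 - Z1 = 515.5 - 1837.7 = -1322.2
Denominator: Z2 + Z1 = 515.5 + 1837.7 = 2353.2
R = -1322.2 / 2353.2 = -0.5619

-0.5619


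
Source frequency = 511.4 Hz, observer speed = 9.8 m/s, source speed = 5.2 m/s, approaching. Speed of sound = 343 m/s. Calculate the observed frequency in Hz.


Given values:
  f_s = 511.4 Hz, v_o = 9.8 m/s, v_s = 5.2 m/s
  Direction: approaching
Formula: f_o = f_s * (c + v_o) / (c - v_s)
Numerator: c + v_o = 343 + 9.8 = 352.8
Denominator: c - v_s = 343 - 5.2 = 337.8
f_o = 511.4 * 352.8 / 337.8 = 534.11

534.11 Hz


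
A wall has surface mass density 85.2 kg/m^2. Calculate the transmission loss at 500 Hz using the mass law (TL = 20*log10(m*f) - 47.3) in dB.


Given values:
  m = 85.2 kg/m^2, f = 500 Hz
Formula: TL = 20 * log10(m * f) - 47.3
Compute m * f = 85.2 * 500 = 42600.0
Compute log10(42600.0) = 4.62941
Compute 20 * 4.62941 = 92.5882
TL = 92.5882 - 47.3 = 45.29

45.29 dB


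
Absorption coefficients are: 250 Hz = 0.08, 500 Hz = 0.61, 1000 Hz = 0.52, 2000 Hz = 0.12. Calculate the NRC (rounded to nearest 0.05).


Given values:
  a_250 = 0.08, a_500 = 0.61
  a_1000 = 0.52, a_2000 = 0.12
Formula: NRC = (a250 + a500 + a1000 + a2000) / 4
Sum = 0.08 + 0.61 + 0.52 + 0.12 = 1.33
NRC = 1.33 / 4 = 0.3325
Rounded to nearest 0.05: 0.35

0.35


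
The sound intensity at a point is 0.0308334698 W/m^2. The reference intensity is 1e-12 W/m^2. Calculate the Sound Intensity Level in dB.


Given values:
  I = 0.0308334698 W/m^2
  I_ref = 1e-12 W/m^2
Formula: SIL = 10 * log10(I / I_ref)
Compute ratio: I / I_ref = 30833469800
Compute log10: log10(30833469800) = 10.489022
Multiply: SIL = 10 * 10.489022 = 104.89

104.89 dB


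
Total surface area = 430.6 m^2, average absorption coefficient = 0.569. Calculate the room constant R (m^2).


Given values:
  S = 430.6 m^2, alpha = 0.569
Formula: R = S * alpha / (1 - alpha)
Numerator: 430.6 * 0.569 = 245.0114
Denominator: 1 - 0.569 = 0.431
R = 245.0114 / 0.431 = 568.47

568.47 m^2


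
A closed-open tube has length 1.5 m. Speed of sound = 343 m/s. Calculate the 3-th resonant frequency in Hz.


Given values:
  Tube type: closed-open, L = 1.5 m, c = 343 m/s, n = 3
Formula: f_n = (2n - 1) * c / (4 * L)
Compute 2n - 1 = 2*3 - 1 = 5
Compute 4 * L = 4 * 1.5 = 6.0
f = 5 * 343 / 6.0
f = 285.83

285.83 Hz


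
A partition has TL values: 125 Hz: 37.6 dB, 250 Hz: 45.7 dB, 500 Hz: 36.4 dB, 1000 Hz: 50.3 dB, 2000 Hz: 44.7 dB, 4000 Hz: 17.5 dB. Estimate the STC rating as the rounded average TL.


Given TL values at each frequency:
  125 Hz: 37.6 dB
  250 Hz: 45.7 dB
  500 Hz: 36.4 dB
  1000 Hz: 50.3 dB
  2000 Hz: 44.7 dB
  4000 Hz: 17.5 dB
Formula: STC ~ round(average of TL values)
Sum = 37.6 + 45.7 + 36.4 + 50.3 + 44.7 + 17.5 = 232.2
Average = 232.2 / 6 = 38.7
Rounded: 39

39


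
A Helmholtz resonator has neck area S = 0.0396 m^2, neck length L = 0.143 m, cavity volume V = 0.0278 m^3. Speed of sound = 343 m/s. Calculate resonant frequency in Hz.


Given values:
  S = 0.0396 m^2, L = 0.143 m, V = 0.0278 m^3, c = 343 m/s
Formula: f = (c / (2*pi)) * sqrt(S / (V * L))
Compute V * L = 0.0278 * 0.143 = 0.0039754
Compute S / (V * L) = 0.0396 / 0.0039754 = 9.9613
Compute sqrt(9.9613) = 3.156153
Compute c / (2*pi) = 343 / 6.283185 = 54.590148
f = 54.590148 * 3.156153 = 172.29

172.29 Hz


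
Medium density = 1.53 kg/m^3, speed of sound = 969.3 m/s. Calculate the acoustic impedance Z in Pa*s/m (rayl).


Given values:
  rho = 1.53 kg/m^3
  c = 969.3 m/s
Formula: Z = rho * c
Z = 1.53 * 969.3
Z = 1483.03

1483.03 rayl


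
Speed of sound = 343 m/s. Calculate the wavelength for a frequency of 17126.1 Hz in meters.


Given values:
  c = 343 m/s, f = 17126.1 Hz
Formula: lambda = c / f
lambda = 343 / 17126.1
lambda = 0.02

0.02 m


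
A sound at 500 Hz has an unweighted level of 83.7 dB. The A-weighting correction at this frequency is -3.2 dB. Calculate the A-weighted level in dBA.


Given values:
  SPL = 83.7 dB
  A-weighting at 500 Hz = -3.2 dB
Formula: L_A = SPL + A_weight
L_A = 83.7 + (-3.2)
L_A = 80.5

80.5 dBA


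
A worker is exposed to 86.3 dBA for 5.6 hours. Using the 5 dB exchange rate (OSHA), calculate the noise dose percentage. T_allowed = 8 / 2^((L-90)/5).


Given values:
  L = 86.3 dBA, T = 5.6 hours
Formula: T_allowed = 8 / 2^((L - 90) / 5)
Compute exponent: (86.3 - 90) / 5 = -0.74
Compute 2^(-0.74) = 0.598739
T_allowed = 8 / 0.598739 = 13.361415 hours
Dose = (T / T_allowed) * 100
Dose = (5.6 / 13.361415) * 100 = 41.91

41.91 %


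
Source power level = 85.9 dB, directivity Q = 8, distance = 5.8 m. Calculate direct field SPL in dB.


Given values:
  Lw = 85.9 dB, Q = 8, r = 5.8 m
Formula: SPL = Lw + 10 * log10(Q / (4 * pi * r^2))
Compute 4 * pi * r^2 = 4 * pi * 5.8^2 = 422.7327
Compute Q / denom = 8 / 422.7327 = 0.01892449
Compute 10 * log10(0.01892449) = -17.2298
SPL = 85.9 + (-17.2298) = 68.67

68.67 dB


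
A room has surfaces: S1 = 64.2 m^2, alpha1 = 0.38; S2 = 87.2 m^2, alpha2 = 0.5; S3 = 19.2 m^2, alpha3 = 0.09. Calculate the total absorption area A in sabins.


Given surfaces:
  Surface 1: 64.2 * 0.38 = 24.396
  Surface 2: 87.2 * 0.5 = 43.6
  Surface 3: 19.2 * 0.09 = 1.728
Formula: A = sum(Si * alpha_i)
A = 24.396 + 43.6 + 1.728
A = 69.72

69.72 sabins


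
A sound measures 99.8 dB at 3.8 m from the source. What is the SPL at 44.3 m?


Given values:
  SPL1 = 99.8 dB, r1 = 3.8 m, r2 = 44.3 m
Formula: SPL2 = SPL1 - 20 * log10(r2 / r1)
Compute ratio: r2 / r1 = 44.3 / 3.8 = 11.6579
Compute log10: log10(11.6579) = 1.06662
Compute drop: 20 * 1.06662 = 21.3324
SPL2 = 99.8 - 21.3324 = 78.47

78.47 dB


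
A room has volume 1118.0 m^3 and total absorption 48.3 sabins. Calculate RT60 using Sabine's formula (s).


Given values:
  V = 1118.0 m^3
  A = 48.3 sabins
Formula: RT60 = 0.161 * V / A
Numerator: 0.161 * 1118.0 = 179.998
RT60 = 179.998 / 48.3 = 3.727

3.727 s


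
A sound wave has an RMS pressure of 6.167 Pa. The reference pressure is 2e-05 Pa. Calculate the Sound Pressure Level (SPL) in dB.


Given values:
  p = 6.167 Pa
  p_ref = 2e-05 Pa
Formula: SPL = 20 * log10(p / p_ref)
Compute ratio: p / p_ref = 6.167 / 2e-05 = 308350
Compute log10: log10(308350) = 5.489044
Multiply: SPL = 20 * 5.489044 = 109.78

109.78 dB


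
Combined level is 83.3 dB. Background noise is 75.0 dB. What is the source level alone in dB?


Given values:
  L_total = 83.3 dB, L_bg = 75.0 dB
Formula: L_source = 10 * log10(10^(L_total/10) - 10^(L_bg/10))
Convert to linear:
  10^(83.3/10) = 213796208.9502
  10^(75.0/10) = 31622776.6017
Difference: 213796208.9502 - 31622776.6017 = 182173432.3485
L_source = 10 * log10(182173432.3485) = 82.6

82.6 dB


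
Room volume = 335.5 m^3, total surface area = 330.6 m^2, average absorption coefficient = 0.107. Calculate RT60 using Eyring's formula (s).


Given values:
  V = 335.5 m^3, S = 330.6 m^2, alpha = 0.107
Formula: RT60 = 0.161 * V / (-S * ln(1 - alpha))
Compute ln(1 - 0.107) = ln(0.893) = -0.113169
Denominator: -330.6 * -0.113169 = 37.4137
Numerator: 0.161 * 335.5 = 54.0155
RT60 = 54.0155 / 37.4137 = 1.444

1.444 s


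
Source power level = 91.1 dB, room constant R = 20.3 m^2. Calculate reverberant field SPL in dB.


Given values:
  Lw = 91.1 dB, R = 20.3 m^2
Formula: SPL = Lw + 10 * log10(4 / R)
Compute 4 / R = 4 / 20.3 = 0.197044
Compute 10 * log10(0.197044) = -7.0544
SPL = 91.1 + (-7.0544) = 84.05

84.05 dB


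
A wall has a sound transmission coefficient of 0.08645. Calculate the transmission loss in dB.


Given values:
  tau = 0.08645
Formula: TL = 10 * log10(1 / tau)
Compute 1 / tau = 1 / 0.08645 = 11.5674
Compute log10(11.5674) = 1.063236
TL = 10 * 1.063236 = 10.63

10.63 dB


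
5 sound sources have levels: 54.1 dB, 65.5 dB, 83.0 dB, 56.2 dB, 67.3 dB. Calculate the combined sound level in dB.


Formula: L_total = 10 * log10( sum(10^(Li/10)) )
  Source 1: 10^(54.1/10) = 257039.5783
  Source 2: 10^(65.5/10) = 3548133.8923
  Source 3: 10^(83.0/10) = 199526231.4969
  Source 4: 10^(56.2/10) = 416869.3835
  Source 5: 10^(67.3/10) = 5370317.9637
Sum of linear values = 209118592.3147
L_total = 10 * log10(209118592.3147) = 83.2

83.2 dB


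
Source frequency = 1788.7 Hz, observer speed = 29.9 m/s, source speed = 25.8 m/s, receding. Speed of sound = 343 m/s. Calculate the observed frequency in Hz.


Given values:
  f_s = 1788.7 Hz, v_o = 29.9 m/s, v_s = 25.8 m/s
  Direction: receding
Formula: f_o = f_s * (c - v_o) / (c + v_s)
Numerator: c - v_o = 343 - 29.9 = 313.1
Denominator: c + v_s = 343 + 25.8 = 368.8
f_o = 1788.7 * 313.1 / 368.8 = 1518.55

1518.55 Hz


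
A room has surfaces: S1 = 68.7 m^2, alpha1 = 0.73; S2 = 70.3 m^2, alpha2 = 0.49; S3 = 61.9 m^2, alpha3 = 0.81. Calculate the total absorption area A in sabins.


Given surfaces:
  Surface 1: 68.7 * 0.73 = 50.151
  Surface 2: 70.3 * 0.49 = 34.447
  Surface 3: 61.9 * 0.81 = 50.139
Formula: A = sum(Si * alpha_i)
A = 50.151 + 34.447 + 50.139
A = 134.74

134.74 sabins


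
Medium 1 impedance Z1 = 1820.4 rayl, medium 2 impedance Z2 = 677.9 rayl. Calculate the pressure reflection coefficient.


Given values:
  Z1 = 1820.4 rayl, Z2 = 677.9 rayl
Formula: R = (Z2 - Z1) / (Z2 + Z1)
Numerator: Z2 - Z1 = 677.9 - 1820.4 = -1142.5
Denominator: Z2 + Z1 = 677.9 + 1820.4 = 2498.3
R = -1142.5 / 2498.3 = -0.4573

-0.4573


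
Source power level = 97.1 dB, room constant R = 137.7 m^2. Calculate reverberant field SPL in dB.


Given values:
  Lw = 97.1 dB, R = 137.7 m^2
Formula: SPL = Lw + 10 * log10(4 / R)
Compute 4 / R = 4 / 137.7 = 0.029049
Compute 10 * log10(0.029049) = -15.3687
SPL = 97.1 + (-15.3687) = 81.73

81.73 dB


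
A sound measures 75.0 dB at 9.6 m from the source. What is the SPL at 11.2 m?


Given values:
  SPL1 = 75.0 dB, r1 = 9.6 m, r2 = 11.2 m
Formula: SPL2 = SPL1 - 20 * log10(r2 / r1)
Compute ratio: r2 / r1 = 11.2 / 9.6 = 1.1667
Compute log10: log10(1.1667) = 0.066959
Compute drop: 20 * 0.066959 = 1.3392
SPL2 = 75.0 - 1.3392 = 73.66

73.66 dB


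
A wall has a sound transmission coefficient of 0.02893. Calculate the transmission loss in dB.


Given values:
  tau = 0.02893
Formula: TL = 10 * log10(1 / tau)
Compute 1 / tau = 1 / 0.02893 = 34.5662
Compute log10(34.5662) = 1.538652
TL = 10 * 1.538652 = 15.39

15.39 dB


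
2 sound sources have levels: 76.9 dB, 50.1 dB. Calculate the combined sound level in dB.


Formula: L_total = 10 * log10( sum(10^(Li/10)) )
  Source 1: 10^(76.9/10) = 48977881.9368
  Source 2: 10^(50.1/10) = 102329.2992
Sum of linear values = 49080211.236
L_total = 10 * log10(49080211.236) = 76.91

76.91 dB


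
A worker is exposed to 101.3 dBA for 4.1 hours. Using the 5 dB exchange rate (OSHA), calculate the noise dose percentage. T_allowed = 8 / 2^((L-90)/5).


Given values:
  L = 101.3 dBA, T = 4.1 hours
Formula: T_allowed = 8 / 2^((L - 90) / 5)
Compute exponent: (101.3 - 90) / 5 = 2.26
Compute 2^(2.26) = 4.789915
T_allowed = 8 / 4.789915 = 1.670176 hours
Dose = (T / T_allowed) * 100
Dose = (4.1 / 1.670176) * 100 = 245.48

245.48 %


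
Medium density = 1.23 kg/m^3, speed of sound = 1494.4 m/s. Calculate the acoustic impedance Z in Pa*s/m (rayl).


Given values:
  rho = 1.23 kg/m^3
  c = 1494.4 m/s
Formula: Z = rho * c
Z = 1.23 * 1494.4
Z = 1838.11

1838.11 rayl


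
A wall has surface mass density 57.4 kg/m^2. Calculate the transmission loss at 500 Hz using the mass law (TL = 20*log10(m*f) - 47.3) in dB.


Given values:
  m = 57.4 kg/m^2, f = 500 Hz
Formula: TL = 20 * log10(m * f) - 47.3
Compute m * f = 57.4 * 500 = 28700.0
Compute log10(28700.0) = 4.457882
Compute 20 * 4.457882 = 89.1576
TL = 89.1576 - 47.3 = 41.86

41.86 dB


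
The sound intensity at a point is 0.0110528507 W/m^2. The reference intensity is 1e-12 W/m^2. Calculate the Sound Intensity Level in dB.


Given values:
  I = 0.0110528507 W/m^2
  I_ref = 1e-12 W/m^2
Formula: SIL = 10 * log10(I / I_ref)
Compute ratio: I / I_ref = 11052850700
Compute log10: log10(11052850700) = 10.043474
Multiply: SIL = 10 * 10.043474 = 100.43

100.43 dB


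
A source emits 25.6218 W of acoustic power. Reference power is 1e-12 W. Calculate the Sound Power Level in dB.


Given values:
  W = 25.6218 W
  W_ref = 1e-12 W
Formula: SWL = 10 * log10(W / W_ref)
Compute ratio: W / W_ref = 25621800000000
Compute log10: log10(25621800000000) = 13.40861
Multiply: SWL = 10 * 13.40861 = 134.09

134.09 dB


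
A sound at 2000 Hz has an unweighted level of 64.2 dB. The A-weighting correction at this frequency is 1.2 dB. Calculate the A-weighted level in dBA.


Given values:
  SPL = 64.2 dB
  A-weighting at 2000 Hz = 1.2 dB
Formula: L_A = SPL + A_weight
L_A = 64.2 + (1.2)
L_A = 65.4

65.4 dBA


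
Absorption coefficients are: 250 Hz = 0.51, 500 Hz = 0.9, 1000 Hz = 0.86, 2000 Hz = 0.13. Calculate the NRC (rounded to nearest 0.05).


Given values:
  a_250 = 0.51, a_500 = 0.9
  a_1000 = 0.86, a_2000 = 0.13
Formula: NRC = (a250 + a500 + a1000 + a2000) / 4
Sum = 0.51 + 0.9 + 0.86 + 0.13 = 2.4
NRC = 2.4 / 4 = 0.6
Rounded to nearest 0.05: 0.6

0.6


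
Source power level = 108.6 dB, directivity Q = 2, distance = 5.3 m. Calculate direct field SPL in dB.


Given values:
  Lw = 108.6 dB, Q = 2, r = 5.3 m
Formula: SPL = Lw + 10 * log10(Q / (4 * pi * r^2))
Compute 4 * pi * r^2 = 4 * pi * 5.3^2 = 352.9894
Compute Q / denom = 2 / 352.9894 = 0.00566589
Compute 10 * log10(0.00566589) = -22.4673
SPL = 108.6 + (-22.4673) = 86.13

86.13 dB


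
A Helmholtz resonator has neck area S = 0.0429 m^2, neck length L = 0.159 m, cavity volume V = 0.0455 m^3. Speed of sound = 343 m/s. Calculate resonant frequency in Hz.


Given values:
  S = 0.0429 m^2, L = 0.159 m, V = 0.0455 m^3, c = 343 m/s
Formula: f = (c / (2*pi)) * sqrt(S / (V * L))
Compute V * L = 0.0455 * 0.159 = 0.0072345
Compute S / (V * L) = 0.0429 / 0.0072345 = 5.9299
Compute sqrt(5.9299) = 2.435139
Compute c / (2*pi) = 343 / 6.283185 = 54.590148
f = 54.590148 * 2.435139 = 132.93

132.93 Hz


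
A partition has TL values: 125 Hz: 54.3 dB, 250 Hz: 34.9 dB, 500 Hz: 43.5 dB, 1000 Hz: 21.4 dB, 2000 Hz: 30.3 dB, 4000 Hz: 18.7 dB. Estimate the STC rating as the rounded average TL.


Given TL values at each frequency:
  125 Hz: 54.3 dB
  250 Hz: 34.9 dB
  500 Hz: 43.5 dB
  1000 Hz: 21.4 dB
  2000 Hz: 30.3 dB
  4000 Hz: 18.7 dB
Formula: STC ~ round(average of TL values)
Sum = 54.3 + 34.9 + 43.5 + 21.4 + 30.3 + 18.7 = 203.1
Average = 203.1 / 6 = 33.85
Rounded: 34

34


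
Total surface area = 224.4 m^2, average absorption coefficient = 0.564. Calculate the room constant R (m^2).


Given values:
  S = 224.4 m^2, alpha = 0.564
Formula: R = S * alpha / (1 - alpha)
Numerator: 224.4 * 0.564 = 126.5616
Denominator: 1 - 0.564 = 0.436
R = 126.5616 / 0.436 = 290.28

290.28 m^2


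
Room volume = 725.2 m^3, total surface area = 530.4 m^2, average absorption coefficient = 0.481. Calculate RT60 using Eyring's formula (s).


Given values:
  V = 725.2 m^3, S = 530.4 m^2, alpha = 0.481
Formula: RT60 = 0.161 * V / (-S * ln(1 - alpha))
Compute ln(1 - 0.481) = ln(0.519) = -0.655851
Denominator: -530.4 * -0.655851 = 347.8634
Numerator: 0.161 * 725.2 = 116.7572
RT60 = 116.7572 / 347.8634 = 0.336

0.336 s


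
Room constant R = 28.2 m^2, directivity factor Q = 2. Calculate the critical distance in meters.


Given values:
  R = 28.2 m^2, Q = 2
Formula: d_c = 0.141 * sqrt(Q * R)
Compute Q * R = 2 * 28.2 = 56.4
Compute sqrt(56.4) = 7.51
d_c = 0.141 * 7.51 = 1.059

1.059 m


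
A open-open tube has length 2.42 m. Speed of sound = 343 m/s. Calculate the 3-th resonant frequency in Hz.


Given values:
  Tube type: open-open, L = 2.42 m, c = 343 m/s, n = 3
Formula: f_n = n * c / (2 * L)
Compute 2 * L = 2 * 2.42 = 4.84
f = 3 * 343 / 4.84
f = 212.6

212.6 Hz


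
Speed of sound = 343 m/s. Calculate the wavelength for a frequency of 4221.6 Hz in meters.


Given values:
  c = 343 m/s, f = 4221.6 Hz
Formula: lambda = c / f
lambda = 343 / 4221.6
lambda = 0.0812

0.0812 m


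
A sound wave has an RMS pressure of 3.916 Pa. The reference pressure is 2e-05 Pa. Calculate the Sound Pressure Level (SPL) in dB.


Given values:
  p = 3.916 Pa
  p_ref = 2e-05 Pa
Formula: SPL = 20 * log10(p / p_ref)
Compute ratio: p / p_ref = 3.916 / 2e-05 = 195800
Compute log10: log10(195800) = 5.291813
Multiply: SPL = 20 * 5.291813 = 105.84

105.84 dB


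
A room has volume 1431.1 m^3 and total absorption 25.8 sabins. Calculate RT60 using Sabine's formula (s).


Given values:
  V = 1431.1 m^3
  A = 25.8 sabins
Formula: RT60 = 0.161 * V / A
Numerator: 0.161 * 1431.1 = 230.4071
RT60 = 230.4071 / 25.8 = 8.931

8.931 s


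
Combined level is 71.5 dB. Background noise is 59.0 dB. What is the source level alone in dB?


Given values:
  L_total = 71.5 dB, L_bg = 59.0 dB
Formula: L_source = 10 * log10(10^(L_total/10) - 10^(L_bg/10))
Convert to linear:
  10^(71.5/10) = 14125375.4462
  10^(59.0/10) = 794328.2347
Difference: 14125375.4462 - 794328.2347 = 13331047.2115
L_source = 10 * log10(13331047.2115) = 71.25

71.25 dB


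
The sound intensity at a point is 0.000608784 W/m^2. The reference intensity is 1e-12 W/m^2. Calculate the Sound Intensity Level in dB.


Given values:
  I = 0.000608784 W/m^2
  I_ref = 1e-12 W/m^2
Formula: SIL = 10 * log10(I / I_ref)
Compute ratio: I / I_ref = 608784000
Compute log10: log10(608784000) = 8.784463
Multiply: SIL = 10 * 8.784463 = 87.84

87.84 dB


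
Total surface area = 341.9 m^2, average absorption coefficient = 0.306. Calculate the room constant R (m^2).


Given values:
  S = 341.9 m^2, alpha = 0.306
Formula: R = S * alpha / (1 - alpha)
Numerator: 341.9 * 0.306 = 104.6214
Denominator: 1 - 0.306 = 0.694
R = 104.6214 / 0.694 = 150.75

150.75 m^2


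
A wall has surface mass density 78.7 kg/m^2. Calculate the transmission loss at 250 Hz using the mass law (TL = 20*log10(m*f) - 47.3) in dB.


Given values:
  m = 78.7 kg/m^2, f = 250 Hz
Formula: TL = 20 * log10(m * f) - 47.3
Compute m * f = 78.7 * 250 = 19675.0
Compute log10(19675.0) = 4.293915
Compute 20 * 4.293915 = 85.8783
TL = 85.8783 - 47.3 = 38.58

38.58 dB


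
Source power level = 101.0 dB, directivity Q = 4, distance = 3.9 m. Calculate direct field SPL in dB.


Given values:
  Lw = 101.0 dB, Q = 4, r = 3.9 m
Formula: SPL = Lw + 10 * log10(Q / (4 * pi * r^2))
Compute 4 * pi * r^2 = 4 * pi * 3.9^2 = 191.1345
Compute Q / denom = 4 / 191.1345 = 0.02092767
Compute 10 * log10(0.02092767) = -16.7928
SPL = 101.0 + (-16.7928) = 84.21

84.21 dB


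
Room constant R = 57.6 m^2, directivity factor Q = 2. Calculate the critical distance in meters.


Given values:
  R = 57.6 m^2, Q = 2
Formula: d_c = 0.141 * sqrt(Q * R)
Compute Q * R = 2 * 57.6 = 115.2
Compute sqrt(115.2) = 10.7331
d_c = 0.141 * 10.7331 = 1.513

1.513 m


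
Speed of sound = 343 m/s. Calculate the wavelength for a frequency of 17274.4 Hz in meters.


Given values:
  c = 343 m/s, f = 17274.4 Hz
Formula: lambda = c / f
lambda = 343 / 17274.4
lambda = 0.0199

0.0199 m


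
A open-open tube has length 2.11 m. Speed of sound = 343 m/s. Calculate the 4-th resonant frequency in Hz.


Given values:
  Tube type: open-open, L = 2.11 m, c = 343 m/s, n = 4
Formula: f_n = n * c / (2 * L)
Compute 2 * L = 2 * 2.11 = 4.22
f = 4 * 343 / 4.22
f = 325.12

325.12 Hz


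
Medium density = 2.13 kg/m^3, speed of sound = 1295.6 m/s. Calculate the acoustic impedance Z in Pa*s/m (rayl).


Given values:
  rho = 2.13 kg/m^3
  c = 1295.6 m/s
Formula: Z = rho * c
Z = 2.13 * 1295.6
Z = 2759.63

2759.63 rayl


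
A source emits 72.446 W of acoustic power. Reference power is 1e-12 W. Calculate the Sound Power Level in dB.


Given values:
  W = 72.446 W
  W_ref = 1e-12 W
Formula: SWL = 10 * log10(W / W_ref)
Compute ratio: W / W_ref = 72446000000000
Compute log10: log10(72446000000000) = 13.860014
Multiply: SWL = 10 * 13.860014 = 138.6

138.6 dB


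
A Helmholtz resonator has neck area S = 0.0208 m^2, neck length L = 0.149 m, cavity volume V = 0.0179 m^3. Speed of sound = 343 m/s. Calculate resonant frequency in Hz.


Given values:
  S = 0.0208 m^2, L = 0.149 m, V = 0.0179 m^3, c = 343 m/s
Formula: f = (c / (2*pi)) * sqrt(S / (V * L))
Compute V * L = 0.0179 * 0.149 = 0.0026671
Compute S / (V * L) = 0.0208 / 0.0026671 = 7.7987
Compute sqrt(7.7987) = 2.792615
Compute c / (2*pi) = 343 / 6.283185 = 54.590148
f = 54.590148 * 2.792615 = 152.45

152.45 Hz


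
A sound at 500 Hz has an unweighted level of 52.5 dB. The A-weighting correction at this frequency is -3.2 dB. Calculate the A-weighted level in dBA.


Given values:
  SPL = 52.5 dB
  A-weighting at 500 Hz = -3.2 dB
Formula: L_A = SPL + A_weight
L_A = 52.5 + (-3.2)
L_A = 49.3

49.3 dBA


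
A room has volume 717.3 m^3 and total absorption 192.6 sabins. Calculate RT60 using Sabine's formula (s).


Given values:
  V = 717.3 m^3
  A = 192.6 sabins
Formula: RT60 = 0.161 * V / A
Numerator: 0.161 * 717.3 = 115.4853
RT60 = 115.4853 / 192.6 = 0.6

0.6 s


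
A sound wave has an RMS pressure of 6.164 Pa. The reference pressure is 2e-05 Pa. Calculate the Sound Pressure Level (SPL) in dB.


Given values:
  p = 6.164 Pa
  p_ref = 2e-05 Pa
Formula: SPL = 20 * log10(p / p_ref)
Compute ratio: p / p_ref = 6.164 / 2e-05 = 308200
Compute log10: log10(308200) = 5.488833
Multiply: SPL = 20 * 5.488833 = 109.78

109.78 dB


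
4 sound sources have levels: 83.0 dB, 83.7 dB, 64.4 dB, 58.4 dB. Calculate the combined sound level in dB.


Formula: L_total = 10 * log10( sum(10^(Li/10)) )
  Source 1: 10^(83.0/10) = 199526231.4969
  Source 2: 10^(83.7/10) = 234422881.532
  Source 3: 10^(64.4/10) = 2754228.7033
  Source 4: 10^(58.4/10) = 691830.9709
Sum of linear values = 437395172.7031
L_total = 10 * log10(437395172.7031) = 86.41

86.41 dB


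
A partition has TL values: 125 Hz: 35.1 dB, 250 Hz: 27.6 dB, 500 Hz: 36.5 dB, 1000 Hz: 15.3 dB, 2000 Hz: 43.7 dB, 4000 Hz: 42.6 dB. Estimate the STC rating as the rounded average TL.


Given TL values at each frequency:
  125 Hz: 35.1 dB
  250 Hz: 27.6 dB
  500 Hz: 36.5 dB
  1000 Hz: 15.3 dB
  2000 Hz: 43.7 dB
  4000 Hz: 42.6 dB
Formula: STC ~ round(average of TL values)
Sum = 35.1 + 27.6 + 36.5 + 15.3 + 43.7 + 42.6 = 200.8
Average = 200.8 / 6 = 33.47
Rounded: 33

33


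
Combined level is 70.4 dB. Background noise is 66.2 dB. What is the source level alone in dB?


Given values:
  L_total = 70.4 dB, L_bg = 66.2 dB
Formula: L_source = 10 * log10(10^(L_total/10) - 10^(L_bg/10))
Convert to linear:
  10^(70.4/10) = 10964781.9614
  10^(66.2/10) = 4168693.8347
Difference: 10964781.9614 - 4168693.8347 = 6796088.1267
L_source = 10 * log10(6796088.1267) = 68.32

68.32 dB


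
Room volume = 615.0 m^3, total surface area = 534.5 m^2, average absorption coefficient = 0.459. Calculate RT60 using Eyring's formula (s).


Given values:
  V = 615.0 m^3, S = 534.5 m^2, alpha = 0.459
Formula: RT60 = 0.161 * V / (-S * ln(1 - alpha))
Compute ln(1 - 0.459) = ln(0.541) = -0.614336
Denominator: -534.5 * -0.614336 = 328.3626
Numerator: 0.161 * 615.0 = 99.015
RT60 = 99.015 / 328.3626 = 0.302

0.302 s


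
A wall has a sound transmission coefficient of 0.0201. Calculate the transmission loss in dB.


Given values:
  tau = 0.0201
Formula: TL = 10 * log10(1 / tau)
Compute 1 / tau = 1 / 0.0201 = 49.7512
Compute log10(49.7512) = 1.696804
TL = 10 * 1.696804 = 16.97

16.97 dB


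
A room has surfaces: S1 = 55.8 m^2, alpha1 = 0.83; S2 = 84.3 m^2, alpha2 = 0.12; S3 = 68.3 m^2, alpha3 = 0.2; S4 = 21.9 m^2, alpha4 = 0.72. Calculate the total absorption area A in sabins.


Given surfaces:
  Surface 1: 55.8 * 0.83 = 46.314
  Surface 2: 84.3 * 0.12 = 10.116
  Surface 3: 68.3 * 0.2 = 13.66
  Surface 4: 21.9 * 0.72 = 15.768
Formula: A = sum(Si * alpha_i)
A = 46.314 + 10.116 + 13.66 + 15.768
A = 85.86

85.86 sabins


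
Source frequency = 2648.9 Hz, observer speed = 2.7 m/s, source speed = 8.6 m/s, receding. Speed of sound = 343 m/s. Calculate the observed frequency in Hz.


Given values:
  f_s = 2648.9 Hz, v_o = 2.7 m/s, v_s = 8.6 m/s
  Direction: receding
Formula: f_o = f_s * (c - v_o) / (c + v_s)
Numerator: c - v_o = 343 - 2.7 = 340.3
Denominator: c + v_s = 343 + 8.6 = 351.6
f_o = 2648.9 * 340.3 / 351.6 = 2563.77

2563.77 Hz


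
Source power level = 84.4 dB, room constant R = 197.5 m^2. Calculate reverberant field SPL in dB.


Given values:
  Lw = 84.4 dB, R = 197.5 m^2
Formula: SPL = Lw + 10 * log10(4 / R)
Compute 4 / R = 4 / 197.5 = 0.020253
Compute 10 * log10(0.020253) = -16.9351
SPL = 84.4 + (-16.9351) = 67.46

67.46 dB


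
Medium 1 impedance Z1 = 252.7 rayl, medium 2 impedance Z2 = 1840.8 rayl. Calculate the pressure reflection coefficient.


Given values:
  Z1 = 252.7 rayl, Z2 = 1840.8 rayl
Formula: R = (Z2 - Z1) / (Z2 + Z1)
Numerator: Z2 - Z1 = 1840.8 - 252.7 = 1588.1
Denominator: Z2 + Z1 = 1840.8 + 252.7 = 2093.5
R = 1588.1 / 2093.5 = 0.7586

0.7586


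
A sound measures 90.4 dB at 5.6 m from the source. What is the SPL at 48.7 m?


Given values:
  SPL1 = 90.4 dB, r1 = 5.6 m, r2 = 48.7 m
Formula: SPL2 = SPL1 - 20 * log10(r2 / r1)
Compute ratio: r2 / r1 = 48.7 / 5.6 = 8.6964
Compute log10: log10(8.6964) = 0.93934
Compute drop: 20 * 0.93934 = 18.7868
SPL2 = 90.4 - 18.7868 = 71.61

71.61 dB


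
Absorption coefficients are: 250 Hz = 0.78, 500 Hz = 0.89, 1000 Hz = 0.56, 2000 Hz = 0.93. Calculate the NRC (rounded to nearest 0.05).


Given values:
  a_250 = 0.78, a_500 = 0.89
  a_1000 = 0.56, a_2000 = 0.93
Formula: NRC = (a250 + a500 + a1000 + a2000) / 4
Sum = 0.78 + 0.89 + 0.56 + 0.93 = 3.16
NRC = 3.16 / 4 = 0.79
Rounded to nearest 0.05: 0.8

0.8


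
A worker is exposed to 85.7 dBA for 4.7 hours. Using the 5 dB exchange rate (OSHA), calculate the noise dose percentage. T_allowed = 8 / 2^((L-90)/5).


Given values:
  L = 85.7 dBA, T = 4.7 hours
Formula: T_allowed = 8 / 2^((L - 90) / 5)
Compute exponent: (85.7 - 90) / 5 = -0.86
Compute 2^(-0.86) = 0.550953
T_allowed = 8 / 0.550953 = 14.520295 hours
Dose = (T / T_allowed) * 100
Dose = (4.7 / 14.520295) * 100 = 32.37

32.37 %


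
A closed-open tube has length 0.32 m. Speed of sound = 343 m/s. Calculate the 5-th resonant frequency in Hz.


Given values:
  Tube type: closed-open, L = 0.32 m, c = 343 m/s, n = 5
Formula: f_n = (2n - 1) * c / (4 * L)
Compute 2n - 1 = 2*5 - 1 = 9
Compute 4 * L = 4 * 0.32 = 1.28
f = 9 * 343 / 1.28
f = 2411.72

2411.72 Hz


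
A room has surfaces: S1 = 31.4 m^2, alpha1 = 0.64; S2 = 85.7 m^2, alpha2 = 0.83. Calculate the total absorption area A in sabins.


Given surfaces:
  Surface 1: 31.4 * 0.64 = 20.096
  Surface 2: 85.7 * 0.83 = 71.131
Formula: A = sum(Si * alpha_i)
A = 20.096 + 71.131
A = 91.23

91.23 sabins


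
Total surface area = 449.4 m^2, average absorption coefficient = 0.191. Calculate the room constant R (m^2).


Given values:
  S = 449.4 m^2, alpha = 0.191
Formula: R = S * alpha / (1 - alpha)
Numerator: 449.4 * 0.191 = 85.8354
Denominator: 1 - 0.191 = 0.809
R = 85.8354 / 0.809 = 106.1

106.1 m^2


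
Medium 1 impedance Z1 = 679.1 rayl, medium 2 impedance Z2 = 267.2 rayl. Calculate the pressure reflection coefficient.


Given values:
  Z1 = 679.1 rayl, Z2 = 267.2 rayl
Formula: R = (Z2 - Z1) / (Z2 + Z1)
Numerator: Z2 - Z1 = 267.2 - 679.1 = -411.9
Denominator: Z2 + Z1 = 267.2 + 679.1 = 946.3
R = -411.9 / 946.3 = -0.4353

-0.4353


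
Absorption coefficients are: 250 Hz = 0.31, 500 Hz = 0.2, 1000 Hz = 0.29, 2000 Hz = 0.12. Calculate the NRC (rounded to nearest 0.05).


Given values:
  a_250 = 0.31, a_500 = 0.2
  a_1000 = 0.29, a_2000 = 0.12
Formula: NRC = (a250 + a500 + a1000 + a2000) / 4
Sum = 0.31 + 0.2 + 0.29 + 0.12 = 0.92
NRC = 0.92 / 4 = 0.23
Rounded to nearest 0.05: 0.25

0.25


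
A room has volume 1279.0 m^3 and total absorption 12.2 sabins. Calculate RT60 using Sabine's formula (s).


Given values:
  V = 1279.0 m^3
  A = 12.2 sabins
Formula: RT60 = 0.161 * V / A
Numerator: 0.161 * 1279.0 = 205.919
RT60 = 205.919 / 12.2 = 16.879

16.879 s


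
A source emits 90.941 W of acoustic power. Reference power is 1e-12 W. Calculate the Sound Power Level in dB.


Given values:
  W = 90.941 W
  W_ref = 1e-12 W
Formula: SWL = 10 * log10(W / W_ref)
Compute ratio: W / W_ref = 90941000000000
Compute log10: log10(90941000000000) = 13.95876
Multiply: SWL = 10 * 13.95876 = 139.59

139.59 dB


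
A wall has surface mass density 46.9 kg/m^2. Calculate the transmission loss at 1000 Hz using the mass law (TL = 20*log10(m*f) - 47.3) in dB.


Given values:
  m = 46.9 kg/m^2, f = 1000 Hz
Formula: TL = 20 * log10(m * f) - 47.3
Compute m * f = 46.9 * 1000 = 46900.0
Compute log10(46900.0) = 4.671173
Compute 20 * 4.671173 = 93.4235
TL = 93.4235 - 47.3 = 46.12

46.12 dB


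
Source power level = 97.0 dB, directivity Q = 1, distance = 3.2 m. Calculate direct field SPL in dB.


Given values:
  Lw = 97.0 dB, Q = 1, r = 3.2 m
Formula: SPL = Lw + 10 * log10(Q / (4 * pi * r^2))
Compute 4 * pi * r^2 = 4 * pi * 3.2^2 = 128.6796
Compute Q / denom = 1 / 128.6796 = 0.00777124
Compute 10 * log10(0.00777124) = -21.0951
SPL = 97.0 + (-21.0951) = 75.9

75.9 dB


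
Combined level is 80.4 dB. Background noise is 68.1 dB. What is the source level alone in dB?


Given values:
  L_total = 80.4 dB, L_bg = 68.1 dB
Formula: L_source = 10 * log10(10^(L_total/10) - 10^(L_bg/10))
Convert to linear:
  10^(80.4/10) = 109647819.6143
  10^(68.1/10) = 6456542.2903
Difference: 109647819.6143 - 6456542.2903 = 103191277.324
L_source = 10 * log10(103191277.324) = 80.14

80.14 dB


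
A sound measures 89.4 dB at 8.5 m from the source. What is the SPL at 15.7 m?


Given values:
  SPL1 = 89.4 dB, r1 = 8.5 m, r2 = 15.7 m
Formula: SPL2 = SPL1 - 20 * log10(r2 / r1)
Compute ratio: r2 / r1 = 15.7 / 8.5 = 1.8471
Compute log10: log10(1.8471) = 0.26649
Compute drop: 20 * 0.26649 = 5.3298
SPL2 = 89.4 - 5.3298 = 84.07

84.07 dB


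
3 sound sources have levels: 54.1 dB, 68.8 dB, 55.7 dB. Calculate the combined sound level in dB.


Formula: L_total = 10 * log10( sum(10^(Li/10)) )
  Source 1: 10^(54.1/10) = 257039.5783
  Source 2: 10^(68.8/10) = 7585775.7503
  Source 3: 10^(55.7/10) = 371535.2291
Sum of linear values = 8214350.5577
L_total = 10 * log10(8214350.5577) = 69.15

69.15 dB


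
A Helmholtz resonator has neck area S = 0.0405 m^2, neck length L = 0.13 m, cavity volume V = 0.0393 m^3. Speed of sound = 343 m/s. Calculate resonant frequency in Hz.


Given values:
  S = 0.0405 m^2, L = 0.13 m, V = 0.0393 m^3, c = 343 m/s
Formula: f = (c / (2*pi)) * sqrt(S / (V * L))
Compute V * L = 0.0393 * 0.13 = 0.005109
Compute S / (V * L) = 0.0405 / 0.005109 = 7.9272
Compute sqrt(7.9272) = 2.815528
Compute c / (2*pi) = 343 / 6.283185 = 54.590148
f = 54.590148 * 2.815528 = 153.7

153.7 Hz


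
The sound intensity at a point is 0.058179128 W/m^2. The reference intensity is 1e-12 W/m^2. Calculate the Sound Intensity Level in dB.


Given values:
  I = 0.058179128 W/m^2
  I_ref = 1e-12 W/m^2
Formula: SIL = 10 * log10(I / I_ref)
Compute ratio: I / I_ref = 58179128000
Compute log10: log10(58179128000) = 10.764767
Multiply: SIL = 10 * 10.764767 = 107.65

107.65 dB


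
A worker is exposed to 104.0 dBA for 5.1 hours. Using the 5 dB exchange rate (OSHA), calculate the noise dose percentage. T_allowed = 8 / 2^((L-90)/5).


Given values:
  L = 104.0 dBA, T = 5.1 hours
Formula: T_allowed = 8 / 2^((L - 90) / 5)
Compute exponent: (104.0 - 90) / 5 = 2.8
Compute 2^(2.8) = 6.964405
T_allowed = 8 / 6.964405 = 1.148698 hours
Dose = (T / T_allowed) * 100
Dose = (5.1 / 1.148698) * 100 = 443.98

443.98 %


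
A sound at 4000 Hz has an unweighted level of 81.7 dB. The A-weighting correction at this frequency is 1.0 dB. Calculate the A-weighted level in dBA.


Given values:
  SPL = 81.7 dB
  A-weighting at 4000 Hz = 1.0 dB
Formula: L_A = SPL + A_weight
L_A = 81.7 + (1.0)
L_A = 82.7

82.7 dBA


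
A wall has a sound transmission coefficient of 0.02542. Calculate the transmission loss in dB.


Given values:
  tau = 0.02542
Formula: TL = 10 * log10(1 / tau)
Compute 1 / tau = 1 / 0.02542 = 39.3391
Compute log10(39.3391) = 1.594824
TL = 10 * 1.594824 = 15.95

15.95 dB


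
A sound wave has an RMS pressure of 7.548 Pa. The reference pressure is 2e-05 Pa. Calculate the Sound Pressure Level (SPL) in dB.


Given values:
  p = 7.548 Pa
  p_ref = 2e-05 Pa
Formula: SPL = 20 * log10(p / p_ref)
Compute ratio: p / p_ref = 7.548 / 2e-05 = 377400
Compute log10: log10(377400) = 5.576802
Multiply: SPL = 20 * 5.576802 = 111.54

111.54 dB


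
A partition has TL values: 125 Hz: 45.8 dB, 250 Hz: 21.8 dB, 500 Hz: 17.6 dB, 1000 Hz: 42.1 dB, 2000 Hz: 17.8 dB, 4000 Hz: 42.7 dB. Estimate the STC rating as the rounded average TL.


Given TL values at each frequency:
  125 Hz: 45.8 dB
  250 Hz: 21.8 dB
  500 Hz: 17.6 dB
  1000 Hz: 42.1 dB
  2000 Hz: 17.8 dB
  4000 Hz: 42.7 dB
Formula: STC ~ round(average of TL values)
Sum = 45.8 + 21.8 + 17.6 + 42.1 + 17.8 + 42.7 = 187.8
Average = 187.8 / 6 = 31.3
Rounded: 31

31


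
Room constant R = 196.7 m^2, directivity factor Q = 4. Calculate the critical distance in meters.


Given values:
  R = 196.7 m^2, Q = 4
Formula: d_c = 0.141 * sqrt(Q * R)
Compute Q * R = 4 * 196.7 = 786.8
Compute sqrt(786.8) = 28.05
d_c = 0.141 * 28.05 = 3.955

3.955 m


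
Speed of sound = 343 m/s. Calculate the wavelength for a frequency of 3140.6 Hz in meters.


Given values:
  c = 343 m/s, f = 3140.6 Hz
Formula: lambda = c / f
lambda = 343 / 3140.6
lambda = 0.1092

0.1092 m


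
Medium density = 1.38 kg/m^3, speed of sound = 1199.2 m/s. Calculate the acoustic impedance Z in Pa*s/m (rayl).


Given values:
  rho = 1.38 kg/m^3
  c = 1199.2 m/s
Formula: Z = rho * c
Z = 1.38 * 1199.2
Z = 1654.9

1654.9 rayl


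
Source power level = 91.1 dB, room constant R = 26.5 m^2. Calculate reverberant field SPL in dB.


Given values:
  Lw = 91.1 dB, R = 26.5 m^2
Formula: SPL = Lw + 10 * log10(4 / R)
Compute 4 / R = 4 / 26.5 = 0.150943
Compute 10 * log10(0.150943) = -8.2119
SPL = 91.1 + (-8.2119) = 82.89

82.89 dB


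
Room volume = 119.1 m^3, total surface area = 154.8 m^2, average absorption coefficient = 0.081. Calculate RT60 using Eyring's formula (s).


Given values:
  V = 119.1 m^3, S = 154.8 m^2, alpha = 0.081
Formula: RT60 = 0.161 * V / (-S * ln(1 - alpha))
Compute ln(1 - 0.081) = ln(0.919) = -0.084469
Denominator: -154.8 * -0.084469 = 13.0758
Numerator: 0.161 * 119.1 = 19.1751
RT60 = 19.1751 / 13.0758 = 1.466

1.466 s


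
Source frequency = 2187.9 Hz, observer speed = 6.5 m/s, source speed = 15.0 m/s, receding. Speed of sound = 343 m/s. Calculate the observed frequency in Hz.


Given values:
  f_s = 2187.9 Hz, v_o = 6.5 m/s, v_s = 15.0 m/s
  Direction: receding
Formula: f_o = f_s * (c - v_o) / (c + v_s)
Numerator: c - v_o = 343 - 6.5 = 336.5
Denominator: c + v_s = 343 + 15.0 = 358.0
f_o = 2187.9 * 336.5 / 358.0 = 2056.5

2056.5 Hz


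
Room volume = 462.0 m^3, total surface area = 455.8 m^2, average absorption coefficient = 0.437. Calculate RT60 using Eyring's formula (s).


Given values:
  V = 462.0 m^3, S = 455.8 m^2, alpha = 0.437
Formula: RT60 = 0.161 * V / (-S * ln(1 - alpha))
Compute ln(1 - 0.437) = ln(0.563) = -0.574476
Denominator: -455.8 * -0.574476 = 261.8462
Numerator: 0.161 * 462.0 = 74.382
RT60 = 74.382 / 261.8462 = 0.284

0.284 s


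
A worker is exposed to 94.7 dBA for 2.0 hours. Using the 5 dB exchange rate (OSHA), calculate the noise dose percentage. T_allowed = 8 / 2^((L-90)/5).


Given values:
  L = 94.7 dBA, T = 2.0 hours
Formula: T_allowed = 8 / 2^((L - 90) / 5)
Compute exponent: (94.7 - 90) / 5 = 0.94
Compute 2^(0.94) = 1.918528
T_allowed = 8 / 1.918528 = 4.169864 hours
Dose = (T / T_allowed) * 100
Dose = (2.0 / 4.169864) * 100 = 47.96

47.96 %


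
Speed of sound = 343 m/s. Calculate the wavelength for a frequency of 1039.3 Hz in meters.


Given values:
  c = 343 m/s, f = 1039.3 Hz
Formula: lambda = c / f
lambda = 343 / 1039.3
lambda = 0.33

0.33 m


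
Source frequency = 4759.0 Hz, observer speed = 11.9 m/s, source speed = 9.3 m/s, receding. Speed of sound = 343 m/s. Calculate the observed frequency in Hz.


Given values:
  f_s = 4759.0 Hz, v_o = 11.9 m/s, v_s = 9.3 m/s
  Direction: receding
Formula: f_o = f_s * (c - v_o) / (c + v_s)
Numerator: c - v_o = 343 - 11.9 = 331.1
Denominator: c + v_s = 343 + 9.3 = 352.3
f_o = 4759.0 * 331.1 / 352.3 = 4472.62

4472.62 Hz
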